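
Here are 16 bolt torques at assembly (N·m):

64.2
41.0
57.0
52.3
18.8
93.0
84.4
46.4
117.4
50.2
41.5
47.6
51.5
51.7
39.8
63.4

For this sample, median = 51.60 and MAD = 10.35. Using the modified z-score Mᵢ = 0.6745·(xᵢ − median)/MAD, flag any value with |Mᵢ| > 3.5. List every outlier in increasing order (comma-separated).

|Mᵢ| > 3.5 ⇔ |xᵢ − 51.60| > 3.5·10.35/0.6745 = 53.71.
So outliers lie outside [-2.11, 105.31].
117.4: M = 4.29 → outlier.

117.4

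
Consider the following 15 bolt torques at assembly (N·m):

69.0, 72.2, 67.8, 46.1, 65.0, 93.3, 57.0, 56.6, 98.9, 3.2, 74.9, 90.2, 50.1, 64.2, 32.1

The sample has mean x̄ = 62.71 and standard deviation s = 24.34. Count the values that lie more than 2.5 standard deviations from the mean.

Cutoffs: x̄ ± 2.5s = [1.86, 123.56].
Every value lies within the cutoffs.

0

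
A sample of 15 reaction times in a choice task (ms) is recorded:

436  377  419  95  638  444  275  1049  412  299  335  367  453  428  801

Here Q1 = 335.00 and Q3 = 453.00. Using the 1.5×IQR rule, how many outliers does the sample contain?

IQR = 118.00; fences at 335.00 − 177.00 = 158.00 and 453.00 + 177.00 = 630.00.
Outside the cutoffs: 95, 638, 801, 1049.

4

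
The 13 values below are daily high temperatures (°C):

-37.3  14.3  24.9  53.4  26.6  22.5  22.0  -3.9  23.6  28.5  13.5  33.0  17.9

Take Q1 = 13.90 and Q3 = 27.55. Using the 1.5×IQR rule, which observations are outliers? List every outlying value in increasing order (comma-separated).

-37.3, 53.4

IQR = Q3 − Q1 = 27.55 − 13.90 = 13.65.
Lower fence = Q1 − 1.5·IQR = 13.90 − 20.475 = -6.575.
Upper fence = Q3 + 1.5·IQR = 27.55 + 20.475 = 48.025.
-37.3 < -6.575 → outlier.
53.4 > 48.025 → outlier.
All remaining values lie within [-6.575, 48.025].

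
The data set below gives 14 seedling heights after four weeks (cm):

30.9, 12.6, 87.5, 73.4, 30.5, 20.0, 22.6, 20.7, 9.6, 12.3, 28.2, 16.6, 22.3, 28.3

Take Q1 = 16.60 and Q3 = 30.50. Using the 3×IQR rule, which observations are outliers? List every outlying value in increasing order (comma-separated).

73.4, 87.5

IQR = Q3 − Q1 = 30.50 − 16.60 = 13.90.
Lower fence = Q1 − 3·IQR = 16.60 − 41.70 = -25.10.
Upper fence = Q3 + 3·IQR = 30.50 + 41.70 = 72.20.
73.4 > 72.20 → outlier.
87.5 > 72.20 → outlier.
All remaining values lie within [-25.10, 72.20].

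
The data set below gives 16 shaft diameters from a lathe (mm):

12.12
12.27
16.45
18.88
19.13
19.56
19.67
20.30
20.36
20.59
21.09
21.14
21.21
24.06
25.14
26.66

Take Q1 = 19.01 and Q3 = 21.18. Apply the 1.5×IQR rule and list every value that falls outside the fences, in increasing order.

IQR = Q3 − Q1 = 21.18 − 19.01 = 2.17.
Lower fence = Q1 − 1.5·IQR = 19.01 − 3.255 = 15.755.
Upper fence = Q3 + 1.5·IQR = 21.18 + 3.255 = 24.435.
12.12 < 15.755 → outlier.
12.27 < 15.755 → outlier.
25.14 > 24.435 → outlier.
26.66 > 24.435 → outlier.
All remaining values lie within [15.755, 24.435].

12.12, 12.27, 25.14, 26.66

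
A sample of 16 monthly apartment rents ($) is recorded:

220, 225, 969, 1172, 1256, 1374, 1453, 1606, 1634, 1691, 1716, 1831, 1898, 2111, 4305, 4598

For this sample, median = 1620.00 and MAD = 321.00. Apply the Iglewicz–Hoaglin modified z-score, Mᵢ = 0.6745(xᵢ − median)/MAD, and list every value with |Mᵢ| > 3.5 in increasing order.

4305, 4598

|Mᵢ| > 3.5 ⇔ |xᵢ − 1620.00| > 3.5·321.00/0.6745 = 1665.68.
So outliers lie outside [-45.68, 3285.68].
4305: M = 5.64 → outlier.
4598: M = 6.26 → outlier.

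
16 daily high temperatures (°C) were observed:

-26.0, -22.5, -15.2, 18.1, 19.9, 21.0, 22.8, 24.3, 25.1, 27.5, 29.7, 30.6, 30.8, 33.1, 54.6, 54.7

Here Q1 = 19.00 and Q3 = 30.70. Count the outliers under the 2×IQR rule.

5

IQR = 11.70; fences at 19.00 − 23.40 = -4.40 and 30.70 + 23.40 = 54.10.
Outside the cutoffs: -26.0, -22.5, -15.2, 54.6, 54.7.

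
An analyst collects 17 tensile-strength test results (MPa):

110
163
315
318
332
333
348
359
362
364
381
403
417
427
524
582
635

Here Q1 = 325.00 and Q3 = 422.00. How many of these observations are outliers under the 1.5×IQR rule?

4

IQR = 97.00; fences at 325.00 − 145.50 = 179.50 and 422.00 + 145.50 = 567.50.
Outside the cutoffs: 110, 163, 582, 635.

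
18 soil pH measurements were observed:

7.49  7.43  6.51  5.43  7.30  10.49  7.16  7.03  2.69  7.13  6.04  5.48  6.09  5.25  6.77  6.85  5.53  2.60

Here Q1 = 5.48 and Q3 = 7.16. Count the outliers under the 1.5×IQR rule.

IQR = 1.68; fences at 5.48 − 2.52 = 2.96 and 7.16 + 2.52 = 9.68.
Outside the cutoffs: 2.60, 2.69, 10.49.

3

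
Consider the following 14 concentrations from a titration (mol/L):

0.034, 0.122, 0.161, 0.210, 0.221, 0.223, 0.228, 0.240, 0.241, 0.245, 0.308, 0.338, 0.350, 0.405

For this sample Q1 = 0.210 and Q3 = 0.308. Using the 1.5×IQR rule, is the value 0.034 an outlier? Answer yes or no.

yes

IQR = Q3 − Q1 = 0.308 − 0.210 = 0.098.
Lower fence = Q1 − 1.5·IQR = 0.210 − 0.147 = 0.063.
Upper fence = Q3 + 1.5·IQR = 0.308 + 0.147 = 0.455.
0.034 lies below the lower fence.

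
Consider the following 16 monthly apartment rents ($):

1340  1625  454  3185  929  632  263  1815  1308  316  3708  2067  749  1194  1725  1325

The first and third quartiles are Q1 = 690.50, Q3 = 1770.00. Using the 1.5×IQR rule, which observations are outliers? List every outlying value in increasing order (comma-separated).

IQR = Q3 − Q1 = 1770.00 − 690.50 = 1079.50.
Lower fence = Q1 − 1.5·IQR = 690.50 − 1619.25 = -928.75.
Upper fence = Q3 + 1.5·IQR = 1770.00 + 1619.25 = 3389.25.
3708 > 3389.25 → outlier.
All remaining values lie within [-928.75, 3389.25].

3708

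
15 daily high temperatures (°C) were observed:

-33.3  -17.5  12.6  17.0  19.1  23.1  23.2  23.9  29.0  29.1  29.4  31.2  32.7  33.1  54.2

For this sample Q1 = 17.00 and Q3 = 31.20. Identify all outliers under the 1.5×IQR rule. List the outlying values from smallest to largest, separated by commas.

IQR = Q3 − Q1 = 31.20 − 17.00 = 14.20.
Lower fence = Q1 − 1.5·IQR = 17.00 − 21.30 = -4.30.
Upper fence = Q3 + 1.5·IQR = 31.20 + 21.30 = 52.50.
-33.3 < -4.30 → outlier.
-17.5 < -4.30 → outlier.
54.2 > 52.50 → outlier.
All remaining values lie within [-4.30, 52.50].

-33.3, -17.5, 54.2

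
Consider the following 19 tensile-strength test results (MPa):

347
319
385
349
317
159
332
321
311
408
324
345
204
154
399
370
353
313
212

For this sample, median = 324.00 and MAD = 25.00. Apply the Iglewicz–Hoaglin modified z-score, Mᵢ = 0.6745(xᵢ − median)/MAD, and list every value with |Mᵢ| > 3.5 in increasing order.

154, 159

|Mᵢ| > 3.5 ⇔ |xᵢ − 324.00| > 3.5·25.00/0.6745 = 129.73.
So outliers lie outside [194.27, 453.73].
154: M = -4.59 → outlier.
159: M = -4.45 → outlier.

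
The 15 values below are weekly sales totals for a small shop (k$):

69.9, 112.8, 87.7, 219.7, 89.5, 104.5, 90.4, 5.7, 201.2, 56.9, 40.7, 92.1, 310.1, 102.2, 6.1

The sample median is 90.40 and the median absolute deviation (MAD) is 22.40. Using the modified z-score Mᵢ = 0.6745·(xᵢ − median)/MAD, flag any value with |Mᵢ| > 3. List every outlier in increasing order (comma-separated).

|Mᵢ| > 3 ⇔ |xᵢ − 90.40| > 3·22.40/0.6745 = 99.63.
So outliers lie outside [-9.23, 190.03].
201.2: M = 3.34 → outlier.
219.7: M = 3.89 → outlier.
310.1: M = 6.62 → outlier.

201.2, 219.7, 310.1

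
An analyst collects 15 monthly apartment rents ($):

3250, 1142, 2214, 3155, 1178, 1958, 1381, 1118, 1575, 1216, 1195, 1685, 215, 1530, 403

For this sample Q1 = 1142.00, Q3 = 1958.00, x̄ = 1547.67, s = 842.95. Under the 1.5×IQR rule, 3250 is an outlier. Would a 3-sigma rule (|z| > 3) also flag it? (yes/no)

no

z = (3250 − 1547.67) / 842.95 = 2.02.
|z| = 2.02 ≤ 3.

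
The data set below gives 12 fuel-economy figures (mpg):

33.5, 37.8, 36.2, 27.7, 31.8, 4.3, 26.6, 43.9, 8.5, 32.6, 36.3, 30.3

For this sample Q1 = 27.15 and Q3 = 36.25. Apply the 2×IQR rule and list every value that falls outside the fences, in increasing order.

IQR = Q3 − Q1 = 36.25 − 27.15 = 9.10.
Lower fence = Q1 − 2·IQR = 27.15 − 18.20 = 8.95.
Upper fence = Q3 + 2·IQR = 36.25 + 18.20 = 54.45.
4.3 < 8.95 → outlier.
8.5 < 8.95 → outlier.
All remaining values lie within [8.95, 54.45].

4.3, 8.5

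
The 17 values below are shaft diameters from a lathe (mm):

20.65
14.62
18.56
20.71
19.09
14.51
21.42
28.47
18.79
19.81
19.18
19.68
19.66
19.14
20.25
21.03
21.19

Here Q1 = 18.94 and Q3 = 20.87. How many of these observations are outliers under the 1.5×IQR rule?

IQR = 1.93; fences at 18.94 − 2.895 = 16.045 and 20.87 + 2.895 = 23.765.
Outside the cutoffs: 14.51, 14.62, 28.47.

3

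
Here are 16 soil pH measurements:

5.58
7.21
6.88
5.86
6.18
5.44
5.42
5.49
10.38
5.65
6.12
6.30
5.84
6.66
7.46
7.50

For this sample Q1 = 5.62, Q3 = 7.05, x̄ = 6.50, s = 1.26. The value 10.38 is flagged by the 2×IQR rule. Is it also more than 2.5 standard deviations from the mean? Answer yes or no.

yes

z = (10.38 − 6.50) / 1.26 = 3.08.
|z| = 3.08 > 2.5.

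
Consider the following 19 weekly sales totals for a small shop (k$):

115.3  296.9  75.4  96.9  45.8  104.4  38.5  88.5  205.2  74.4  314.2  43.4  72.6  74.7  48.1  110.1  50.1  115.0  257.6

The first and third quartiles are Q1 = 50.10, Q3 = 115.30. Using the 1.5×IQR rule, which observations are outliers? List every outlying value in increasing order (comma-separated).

257.6, 296.9, 314.2

IQR = Q3 − Q1 = 115.30 − 50.10 = 65.20.
Lower fence = Q1 − 1.5·IQR = 50.10 − 97.80 = -47.70.
Upper fence = Q3 + 1.5·IQR = 115.30 + 97.80 = 213.10.
257.6 > 213.10 → outlier.
296.9 > 213.10 → outlier.
314.2 > 213.10 → outlier.
All remaining values lie within [-47.70, 213.10].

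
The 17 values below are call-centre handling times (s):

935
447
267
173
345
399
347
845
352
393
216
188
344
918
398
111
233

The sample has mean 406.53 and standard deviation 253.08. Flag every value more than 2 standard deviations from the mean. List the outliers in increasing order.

918, 935

Cutoffs at x̄ ± 2s: 406.53 ± 2·253.08 = [-99.63, 912.69].
918: z = 2.02, |z| > 2 → outlier.
935: z = 2.09, |z| > 2 → outlier.
Every other value lies within [-99.63, 912.69].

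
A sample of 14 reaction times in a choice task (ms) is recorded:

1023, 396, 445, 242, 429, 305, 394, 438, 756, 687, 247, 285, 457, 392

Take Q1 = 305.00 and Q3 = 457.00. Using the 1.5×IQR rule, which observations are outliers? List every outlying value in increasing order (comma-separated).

687, 756, 1023

IQR = Q3 − Q1 = 457.00 − 305.00 = 152.00.
Lower fence = Q1 − 1.5·IQR = 305.00 − 228.00 = 77.00.
Upper fence = Q3 + 1.5·IQR = 457.00 + 228.00 = 685.00.
687 > 685.00 → outlier.
756 > 685.00 → outlier.
1023 > 685.00 → outlier.
All remaining values lie within [77.00, 685.00].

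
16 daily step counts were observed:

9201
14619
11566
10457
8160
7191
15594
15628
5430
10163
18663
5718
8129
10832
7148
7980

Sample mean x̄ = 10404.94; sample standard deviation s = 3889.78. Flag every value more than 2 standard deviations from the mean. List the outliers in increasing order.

18663

Cutoffs at x̄ ± 2s: 10404.94 ± 2·3889.78 = [2625.38, 18184.50].
18663: z = 2.12, |z| > 2 → outlier.
Every other value lies within [2625.38, 18184.50].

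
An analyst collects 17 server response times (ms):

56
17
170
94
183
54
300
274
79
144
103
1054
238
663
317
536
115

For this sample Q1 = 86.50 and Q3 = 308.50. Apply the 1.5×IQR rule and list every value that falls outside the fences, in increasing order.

663, 1054

IQR = Q3 − Q1 = 308.50 − 86.50 = 222.00.
Lower fence = Q1 − 1.5·IQR = 86.50 − 333.00 = -246.50.
Upper fence = Q3 + 1.5·IQR = 308.50 + 333.00 = 641.50.
663 > 641.50 → outlier.
1054 > 641.50 → outlier.
All remaining values lie within [-246.50, 641.50].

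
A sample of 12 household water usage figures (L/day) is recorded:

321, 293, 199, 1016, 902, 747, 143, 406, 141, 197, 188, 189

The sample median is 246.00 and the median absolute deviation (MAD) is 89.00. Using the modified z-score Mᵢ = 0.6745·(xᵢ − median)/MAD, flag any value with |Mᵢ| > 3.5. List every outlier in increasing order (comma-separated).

|Mᵢ| > 3.5 ⇔ |xᵢ − 246.00| > 3.5·89.00/0.6745 = 461.82.
So outliers lie outside [-215.82, 707.82].
747: M = 3.80 → outlier.
902: M = 4.97 → outlier.
1016: M = 5.84 → outlier.

747, 902, 1016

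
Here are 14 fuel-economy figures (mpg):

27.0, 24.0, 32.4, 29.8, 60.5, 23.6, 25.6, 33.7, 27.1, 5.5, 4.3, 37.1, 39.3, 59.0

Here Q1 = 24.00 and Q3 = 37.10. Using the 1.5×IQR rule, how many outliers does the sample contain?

IQR = 13.10; fences at 24.00 − 19.65 = 4.35 and 37.10 + 19.65 = 56.75.
Outside the cutoffs: 4.3, 59.0, 60.5.

3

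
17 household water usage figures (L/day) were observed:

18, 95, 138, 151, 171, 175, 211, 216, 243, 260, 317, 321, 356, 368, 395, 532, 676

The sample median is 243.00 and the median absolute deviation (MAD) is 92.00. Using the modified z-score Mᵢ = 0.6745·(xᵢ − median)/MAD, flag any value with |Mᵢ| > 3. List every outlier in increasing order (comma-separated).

|Mᵢ| > 3 ⇔ |xᵢ − 243.00| > 3·92.00/0.6745 = 409.19.
So outliers lie outside [-166.19, 652.19].
676: M = 3.17 → outlier.

676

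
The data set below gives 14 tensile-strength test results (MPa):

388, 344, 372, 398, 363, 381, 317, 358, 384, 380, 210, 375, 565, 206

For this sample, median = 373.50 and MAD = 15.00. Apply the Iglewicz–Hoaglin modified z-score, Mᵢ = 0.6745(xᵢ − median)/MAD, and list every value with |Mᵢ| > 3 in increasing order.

|Mᵢ| > 3 ⇔ |xᵢ − 373.50| > 3·15.00/0.6745 = 66.72.
So outliers lie outside [306.78, 440.22].
206: M = -7.53 → outlier.
210: M = -7.35 → outlier.
565: M = 8.61 → outlier.

206, 210, 565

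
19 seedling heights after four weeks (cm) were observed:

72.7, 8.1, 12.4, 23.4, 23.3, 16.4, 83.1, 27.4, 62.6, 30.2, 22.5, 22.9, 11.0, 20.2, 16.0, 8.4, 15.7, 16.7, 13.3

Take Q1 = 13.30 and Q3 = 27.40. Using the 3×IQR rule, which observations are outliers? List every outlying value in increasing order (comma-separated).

IQR = Q3 − Q1 = 27.40 − 13.30 = 14.10.
Lower fence = Q1 − 3·IQR = 13.30 − 42.30 = -29.00.
Upper fence = Q3 + 3·IQR = 27.40 + 42.30 = 69.70.
72.7 > 69.70 → outlier.
83.1 > 69.70 → outlier.
All remaining values lie within [-29.00, 69.70].

72.7, 83.1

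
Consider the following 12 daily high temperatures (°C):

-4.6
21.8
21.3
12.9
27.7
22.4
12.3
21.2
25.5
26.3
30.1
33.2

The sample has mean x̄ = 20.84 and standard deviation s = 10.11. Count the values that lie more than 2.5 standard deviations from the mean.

Cutoffs: x̄ ± 2.5s = [-4.435, 46.115].
Outside the cutoffs: -4.6.

1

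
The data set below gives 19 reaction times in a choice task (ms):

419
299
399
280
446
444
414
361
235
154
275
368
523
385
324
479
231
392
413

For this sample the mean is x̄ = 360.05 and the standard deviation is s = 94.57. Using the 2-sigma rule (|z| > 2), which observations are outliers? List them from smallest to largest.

154

Cutoffs at x̄ ± 2s: 360.05 ± 2·94.57 = [170.91, 549.19].
154: z = -2.18, |z| > 2 → outlier.
Every other value lies within [170.91, 549.19].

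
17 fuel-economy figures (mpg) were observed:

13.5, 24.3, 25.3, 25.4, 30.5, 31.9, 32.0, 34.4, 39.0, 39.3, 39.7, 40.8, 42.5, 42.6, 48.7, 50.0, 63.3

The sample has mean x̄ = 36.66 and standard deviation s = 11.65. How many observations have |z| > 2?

1

Cutoffs: x̄ ± 2s = [13.36, 59.96].
Outside the cutoffs: 63.3.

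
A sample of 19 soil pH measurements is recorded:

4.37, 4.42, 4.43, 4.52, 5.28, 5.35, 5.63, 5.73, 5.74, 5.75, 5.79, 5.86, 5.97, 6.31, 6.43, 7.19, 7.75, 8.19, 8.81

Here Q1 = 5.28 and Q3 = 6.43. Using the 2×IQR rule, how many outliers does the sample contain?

IQR = 1.15; fences at 5.28 − 2.30 = 2.98 and 6.43 + 2.30 = 8.73.
Outside the cutoffs: 8.81.

1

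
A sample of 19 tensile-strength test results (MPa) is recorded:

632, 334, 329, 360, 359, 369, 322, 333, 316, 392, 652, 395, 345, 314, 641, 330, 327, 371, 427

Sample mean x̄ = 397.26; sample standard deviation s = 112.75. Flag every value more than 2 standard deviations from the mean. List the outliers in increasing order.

632, 641, 652

Cutoffs at x̄ ± 2s: 397.26 ± 2·112.75 = [171.76, 622.76].
632: z = 2.08, |z| > 2 → outlier.
641: z = 2.16, |z| > 2 → outlier.
652: z = 2.26, |z| > 2 → outlier.
Every other value lies within [171.76, 622.76].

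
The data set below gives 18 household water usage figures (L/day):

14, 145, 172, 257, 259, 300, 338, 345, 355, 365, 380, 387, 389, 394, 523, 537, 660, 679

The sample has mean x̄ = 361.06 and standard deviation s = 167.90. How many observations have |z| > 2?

Cutoffs: x̄ ± 2s = [25.26, 696.86].
Outside the cutoffs: 14.

1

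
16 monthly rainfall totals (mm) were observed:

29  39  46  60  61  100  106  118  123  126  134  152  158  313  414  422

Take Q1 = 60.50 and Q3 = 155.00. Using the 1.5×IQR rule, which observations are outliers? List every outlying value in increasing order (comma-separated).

313, 414, 422

IQR = Q3 − Q1 = 155.00 − 60.50 = 94.50.
Lower fence = Q1 − 1.5·IQR = 60.50 − 141.75 = -81.25.
Upper fence = Q3 + 1.5·IQR = 155.00 + 141.75 = 296.75.
313 > 296.75 → outlier.
414 > 296.75 → outlier.
422 > 296.75 → outlier.
All remaining values lie within [-81.25, 296.75].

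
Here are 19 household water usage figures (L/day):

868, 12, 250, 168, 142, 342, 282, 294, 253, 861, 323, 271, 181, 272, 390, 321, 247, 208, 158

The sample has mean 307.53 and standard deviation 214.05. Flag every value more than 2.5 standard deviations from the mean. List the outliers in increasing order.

861, 868

Cutoffs at x̄ ± 2.5s: 307.53 ± 2.5·214.05 = [-227.595, 842.655].
861: z = 2.59, |z| > 2.5 → outlier.
868: z = 2.62, |z| > 2.5 → outlier.
Every other value lies within [-227.595, 842.655].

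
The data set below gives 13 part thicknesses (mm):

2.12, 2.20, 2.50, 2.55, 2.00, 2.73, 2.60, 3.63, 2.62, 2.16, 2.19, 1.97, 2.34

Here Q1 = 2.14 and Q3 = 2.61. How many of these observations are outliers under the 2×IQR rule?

IQR = 0.47; fences at 2.14 − 0.94 = 1.20 and 2.61 + 0.94 = 3.55.
Outside the cutoffs: 3.63.

1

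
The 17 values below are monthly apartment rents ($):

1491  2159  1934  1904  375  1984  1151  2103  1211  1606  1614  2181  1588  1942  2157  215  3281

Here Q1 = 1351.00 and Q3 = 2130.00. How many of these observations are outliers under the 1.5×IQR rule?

IQR = 779.00; fences at 1351.00 − 1168.50 = 182.50 and 2130.00 + 1168.50 = 3298.50.
Every value lies within the cutoffs.

0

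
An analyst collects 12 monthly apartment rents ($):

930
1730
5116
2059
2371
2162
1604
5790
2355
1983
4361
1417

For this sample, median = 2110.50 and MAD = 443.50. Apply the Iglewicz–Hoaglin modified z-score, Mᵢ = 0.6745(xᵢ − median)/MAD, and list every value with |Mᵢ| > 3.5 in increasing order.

5116, 5790

|Mᵢ| > 3.5 ⇔ |xᵢ − 2110.50| > 3.5·443.50/0.6745 = 2301.33.
So outliers lie outside [-190.83, 4411.83].
5116: M = 4.57 → outlier.
5790: M = 5.60 → outlier.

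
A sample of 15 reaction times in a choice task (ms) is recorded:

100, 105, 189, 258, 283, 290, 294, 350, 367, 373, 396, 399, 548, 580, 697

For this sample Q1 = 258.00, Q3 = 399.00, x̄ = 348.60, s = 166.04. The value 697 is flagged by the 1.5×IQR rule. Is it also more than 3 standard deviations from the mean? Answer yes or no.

no

z = (697 − 348.60) / 166.04 = 2.10.
|z| = 2.10 ≤ 3.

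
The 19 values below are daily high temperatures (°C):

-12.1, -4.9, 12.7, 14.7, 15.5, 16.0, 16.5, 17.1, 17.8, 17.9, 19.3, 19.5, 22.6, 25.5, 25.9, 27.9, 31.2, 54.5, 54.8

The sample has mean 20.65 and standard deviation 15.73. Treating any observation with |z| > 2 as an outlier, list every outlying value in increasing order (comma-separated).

-12.1, 54.5, 54.8

Cutoffs at x̄ ± 2s: 20.65 ± 2·15.73 = [-10.81, 52.11].
-12.1: z = -2.08, |z| > 2 → outlier.
54.5: z = 2.15, |z| > 2 → outlier.
54.8: z = 2.17, |z| > 2 → outlier.
Every other value lies within [-10.81, 52.11].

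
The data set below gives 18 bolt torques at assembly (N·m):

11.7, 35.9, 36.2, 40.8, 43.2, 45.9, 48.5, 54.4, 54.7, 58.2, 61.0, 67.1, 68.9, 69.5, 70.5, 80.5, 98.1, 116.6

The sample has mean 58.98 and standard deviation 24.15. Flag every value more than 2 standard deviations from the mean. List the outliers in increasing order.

116.6

Cutoffs at x̄ ± 2s: 58.98 ± 2·24.15 = [10.68, 107.28].
116.6: z = 2.39, |z| > 2 → outlier.
Every other value lies within [10.68, 107.28].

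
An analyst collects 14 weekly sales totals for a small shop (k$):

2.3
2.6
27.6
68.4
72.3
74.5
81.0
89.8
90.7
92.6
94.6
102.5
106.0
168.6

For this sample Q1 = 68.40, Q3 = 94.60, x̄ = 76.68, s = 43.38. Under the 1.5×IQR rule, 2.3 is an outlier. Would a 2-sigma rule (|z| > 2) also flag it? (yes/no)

z = (2.3 − 76.68) / 43.38 = -1.71.
|z| = 1.71 ≤ 2.

no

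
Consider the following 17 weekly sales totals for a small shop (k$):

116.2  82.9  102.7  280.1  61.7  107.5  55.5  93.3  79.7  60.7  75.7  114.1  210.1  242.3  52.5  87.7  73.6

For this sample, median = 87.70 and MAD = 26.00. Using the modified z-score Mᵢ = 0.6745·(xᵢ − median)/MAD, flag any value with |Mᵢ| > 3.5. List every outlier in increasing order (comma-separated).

|Mᵢ| > 3.5 ⇔ |xᵢ − 87.70| > 3.5·26.00/0.6745 = 134.91.
So outliers lie outside [-47.21, 222.61].
242.3: M = 4.01 → outlier.
280.1: M = 4.99 → outlier.

242.3, 280.1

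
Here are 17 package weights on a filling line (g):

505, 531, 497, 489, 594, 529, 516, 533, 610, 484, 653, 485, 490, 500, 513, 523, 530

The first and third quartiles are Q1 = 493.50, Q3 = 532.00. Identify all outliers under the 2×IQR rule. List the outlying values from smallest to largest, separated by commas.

610, 653

IQR = Q3 − Q1 = 532.00 − 493.50 = 38.50.
Lower fence = Q1 − 2·IQR = 493.50 − 77.00 = 416.50.
Upper fence = Q3 + 2·IQR = 532.00 + 77.00 = 609.00.
610 > 609.00 → outlier.
653 > 609.00 → outlier.
All remaining values lie within [416.50, 609.00].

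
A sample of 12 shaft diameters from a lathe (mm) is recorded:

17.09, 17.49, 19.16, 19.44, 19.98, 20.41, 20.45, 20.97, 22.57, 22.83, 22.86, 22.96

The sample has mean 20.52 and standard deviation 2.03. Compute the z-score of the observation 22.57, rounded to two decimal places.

z = (22.57 − 20.52) / 2.03 = 1.01.

1.01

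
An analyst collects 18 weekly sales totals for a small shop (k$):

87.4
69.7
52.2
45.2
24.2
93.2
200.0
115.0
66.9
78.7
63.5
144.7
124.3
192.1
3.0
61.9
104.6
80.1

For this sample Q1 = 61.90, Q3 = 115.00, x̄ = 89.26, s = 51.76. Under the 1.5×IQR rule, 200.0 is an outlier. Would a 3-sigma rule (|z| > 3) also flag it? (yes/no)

no

z = (200.0 − 89.26) / 51.76 = 2.14.
|z| = 2.14 ≤ 3.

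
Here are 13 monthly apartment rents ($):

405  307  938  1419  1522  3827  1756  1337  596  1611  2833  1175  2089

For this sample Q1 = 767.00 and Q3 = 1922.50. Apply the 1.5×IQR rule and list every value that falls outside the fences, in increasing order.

IQR = Q3 − Q1 = 1922.50 − 767.00 = 1155.50.
Lower fence = Q1 − 1.5·IQR = 767.00 − 1733.25 = -966.25.
Upper fence = Q3 + 1.5·IQR = 1922.50 + 1733.25 = 3655.75.
3827 > 3655.75 → outlier.
All remaining values lie within [-966.25, 3655.75].

3827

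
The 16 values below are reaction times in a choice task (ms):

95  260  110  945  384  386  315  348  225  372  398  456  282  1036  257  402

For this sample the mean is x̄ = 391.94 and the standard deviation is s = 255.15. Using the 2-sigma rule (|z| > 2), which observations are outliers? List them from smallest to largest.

945, 1036

Cutoffs at x̄ ± 2s: 391.94 ± 2·255.15 = [-118.36, 902.24].
945: z = 2.17, |z| > 2 → outlier.
1036: z = 2.52, |z| > 2 → outlier.
Every other value lies within [-118.36, 902.24].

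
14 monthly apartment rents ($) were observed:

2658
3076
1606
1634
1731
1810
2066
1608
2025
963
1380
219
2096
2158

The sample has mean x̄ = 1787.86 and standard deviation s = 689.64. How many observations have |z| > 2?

1

Cutoffs: x̄ ± 2s = [408.58, 3167.14].
Outside the cutoffs: 219.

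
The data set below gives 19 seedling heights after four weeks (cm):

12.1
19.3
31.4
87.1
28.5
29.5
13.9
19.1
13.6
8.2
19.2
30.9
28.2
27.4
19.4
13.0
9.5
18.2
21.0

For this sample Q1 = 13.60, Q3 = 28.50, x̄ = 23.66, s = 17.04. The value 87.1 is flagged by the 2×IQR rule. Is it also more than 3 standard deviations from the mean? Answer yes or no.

yes

z = (87.1 − 23.66) / 17.04 = 3.72.
|z| = 3.72 > 3.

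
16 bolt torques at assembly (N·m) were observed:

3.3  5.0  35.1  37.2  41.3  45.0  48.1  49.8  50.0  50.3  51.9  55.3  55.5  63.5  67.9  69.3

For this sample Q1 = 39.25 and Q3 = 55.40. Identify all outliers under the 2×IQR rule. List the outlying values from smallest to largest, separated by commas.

IQR = Q3 − Q1 = 55.40 − 39.25 = 16.15.
Lower fence = Q1 − 2·IQR = 39.25 − 32.30 = 6.95.
Upper fence = Q3 + 2·IQR = 55.40 + 32.30 = 87.70.
3.3 < 6.95 → outlier.
5.0 < 6.95 → outlier.
All remaining values lie within [6.95, 87.70].

3.3, 5.0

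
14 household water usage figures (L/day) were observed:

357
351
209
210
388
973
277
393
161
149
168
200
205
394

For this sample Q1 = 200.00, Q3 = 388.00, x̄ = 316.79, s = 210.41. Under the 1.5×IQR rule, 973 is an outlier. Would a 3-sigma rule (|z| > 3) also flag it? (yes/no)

z = (973 − 316.79) / 210.41 = 3.12.
|z| = 3.12 > 3.

yes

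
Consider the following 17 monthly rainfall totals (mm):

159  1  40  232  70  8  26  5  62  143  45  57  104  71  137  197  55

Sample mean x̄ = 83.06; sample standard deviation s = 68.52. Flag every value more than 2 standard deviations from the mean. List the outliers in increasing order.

232

Cutoffs at x̄ ± 2s: 83.06 ± 2·68.52 = [-53.98, 220.10].
232: z = 2.17, |z| > 2 → outlier.
Every other value lies within [-53.98, 220.10].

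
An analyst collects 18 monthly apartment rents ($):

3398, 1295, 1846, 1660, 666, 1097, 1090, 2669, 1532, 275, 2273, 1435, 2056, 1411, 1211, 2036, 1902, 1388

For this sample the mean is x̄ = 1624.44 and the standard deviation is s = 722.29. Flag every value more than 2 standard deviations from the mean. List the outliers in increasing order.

3398

Cutoffs at x̄ ± 2s: 1624.44 ± 2·722.29 = [179.86, 3069.02].
3398: z = 2.46, |z| > 2 → outlier.
Every other value lies within [179.86, 3069.02].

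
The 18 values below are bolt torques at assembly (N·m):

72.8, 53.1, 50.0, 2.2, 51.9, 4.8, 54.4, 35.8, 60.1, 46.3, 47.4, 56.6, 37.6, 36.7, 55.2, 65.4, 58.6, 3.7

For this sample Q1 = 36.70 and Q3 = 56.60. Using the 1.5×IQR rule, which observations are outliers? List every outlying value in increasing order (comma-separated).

IQR = Q3 − Q1 = 56.60 − 36.70 = 19.90.
Lower fence = Q1 − 1.5·IQR = 36.70 − 29.85 = 6.85.
Upper fence = Q3 + 1.5·IQR = 56.60 + 29.85 = 86.45.
2.2 < 6.85 → outlier.
3.7 < 6.85 → outlier.
4.8 < 6.85 → outlier.
All remaining values lie within [6.85, 86.45].

2.2, 3.7, 4.8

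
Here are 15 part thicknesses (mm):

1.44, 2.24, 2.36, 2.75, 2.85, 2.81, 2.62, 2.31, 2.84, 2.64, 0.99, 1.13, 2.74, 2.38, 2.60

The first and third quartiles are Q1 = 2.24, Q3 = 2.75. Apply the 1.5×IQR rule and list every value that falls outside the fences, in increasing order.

IQR = Q3 − Q1 = 2.75 − 2.24 = 0.51.
Lower fence = Q1 − 1.5·IQR = 2.24 − 0.765 = 1.475.
Upper fence = Q3 + 1.5·IQR = 2.75 + 0.765 = 3.515.
0.99 < 1.475 → outlier.
1.13 < 1.475 → outlier.
1.44 < 1.475 → outlier.
All remaining values lie within [1.475, 3.515].

0.99, 1.13, 1.44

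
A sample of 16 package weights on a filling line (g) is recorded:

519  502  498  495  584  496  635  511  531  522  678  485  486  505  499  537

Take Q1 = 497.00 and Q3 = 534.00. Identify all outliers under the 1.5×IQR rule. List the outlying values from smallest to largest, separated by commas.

635, 678

IQR = Q3 − Q1 = 534.00 − 497.00 = 37.00.
Lower fence = Q1 − 1.5·IQR = 497.00 − 55.50 = 441.50.
Upper fence = Q3 + 1.5·IQR = 534.00 + 55.50 = 589.50.
635 > 589.50 → outlier.
678 > 589.50 → outlier.
All remaining values lie within [441.50, 589.50].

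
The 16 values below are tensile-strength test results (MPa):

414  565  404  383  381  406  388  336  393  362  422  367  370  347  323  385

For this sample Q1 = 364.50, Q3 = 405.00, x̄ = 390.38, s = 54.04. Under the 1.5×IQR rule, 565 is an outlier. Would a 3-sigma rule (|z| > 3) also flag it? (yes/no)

z = (565 − 390.38) / 54.04 = 3.23.
|z| = 3.23 > 3.

yes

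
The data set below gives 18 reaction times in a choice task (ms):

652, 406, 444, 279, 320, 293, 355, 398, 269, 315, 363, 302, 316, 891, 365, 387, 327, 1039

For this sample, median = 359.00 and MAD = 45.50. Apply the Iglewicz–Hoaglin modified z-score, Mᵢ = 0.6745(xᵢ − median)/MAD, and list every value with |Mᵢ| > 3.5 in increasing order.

|Mᵢ| > 3.5 ⇔ |xᵢ − 359.00| > 3.5·45.50/0.6745 = 236.10.
So outliers lie outside [122.90, 595.10].
652: M = 4.34 → outlier.
891: M = 7.89 → outlier.
1039: M = 10.08 → outlier.

652, 891, 1039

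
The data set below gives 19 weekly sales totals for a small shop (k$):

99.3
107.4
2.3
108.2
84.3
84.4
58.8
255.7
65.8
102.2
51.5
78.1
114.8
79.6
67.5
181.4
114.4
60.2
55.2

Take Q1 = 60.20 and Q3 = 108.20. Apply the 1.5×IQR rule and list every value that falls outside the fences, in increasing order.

181.4, 255.7

IQR = Q3 − Q1 = 108.20 − 60.20 = 48.00.
Lower fence = Q1 − 1.5·IQR = 60.20 − 72.00 = -11.80.
Upper fence = Q3 + 1.5·IQR = 108.20 + 72.00 = 180.20.
181.4 > 180.20 → outlier.
255.7 > 180.20 → outlier.
All remaining values lie within [-11.80, 180.20].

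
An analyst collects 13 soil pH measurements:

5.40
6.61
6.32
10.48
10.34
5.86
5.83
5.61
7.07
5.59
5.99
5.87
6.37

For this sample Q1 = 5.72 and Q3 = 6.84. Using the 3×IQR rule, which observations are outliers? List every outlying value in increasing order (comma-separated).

10.34, 10.48

IQR = Q3 − Q1 = 6.84 − 5.72 = 1.12.
Lower fence = Q1 − 3·IQR = 5.72 − 3.36 = 2.36.
Upper fence = Q3 + 3·IQR = 6.84 + 3.36 = 10.20.
10.34 > 10.20 → outlier.
10.48 > 10.20 → outlier.
All remaining values lie within [2.36, 10.20].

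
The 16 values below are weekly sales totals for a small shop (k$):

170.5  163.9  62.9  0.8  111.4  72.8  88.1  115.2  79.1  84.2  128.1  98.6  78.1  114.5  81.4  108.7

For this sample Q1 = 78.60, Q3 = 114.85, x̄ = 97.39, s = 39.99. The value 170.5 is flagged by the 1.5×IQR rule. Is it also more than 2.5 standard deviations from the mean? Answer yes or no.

z = (170.5 − 97.39) / 39.99 = 1.83.
|z| = 1.83 ≤ 2.5.

no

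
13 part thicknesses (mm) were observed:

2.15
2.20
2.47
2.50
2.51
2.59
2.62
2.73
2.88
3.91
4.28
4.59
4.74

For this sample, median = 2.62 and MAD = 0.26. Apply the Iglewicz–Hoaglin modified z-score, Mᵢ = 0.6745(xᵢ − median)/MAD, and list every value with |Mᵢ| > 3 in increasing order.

3.91, 4.28, 4.59, 4.74

|Mᵢ| > 3 ⇔ |xᵢ − 2.62| > 3·0.26/0.6745 = 1.16.
So outliers lie outside [1.46, 3.78].
3.91: M = 3.35 → outlier.
4.28: M = 4.31 → outlier.
4.59: M = 5.11 → outlier.
4.74: M = 5.50 → outlier.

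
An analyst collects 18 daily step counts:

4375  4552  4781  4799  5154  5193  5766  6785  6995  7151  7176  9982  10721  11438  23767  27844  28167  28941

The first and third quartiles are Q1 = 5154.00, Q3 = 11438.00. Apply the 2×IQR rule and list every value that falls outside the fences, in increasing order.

IQR = Q3 − Q1 = 11438.00 − 5154.00 = 6284.00.
Lower fence = Q1 − 2·IQR = 5154.00 − 12568.00 = -7414.00.
Upper fence = Q3 + 2·IQR = 11438.00 + 12568.00 = 24006.00.
27844 > 24006.00 → outlier.
28167 > 24006.00 → outlier.
28941 > 24006.00 → outlier.
All remaining values lie within [-7414.00, 24006.00].

27844, 28167, 28941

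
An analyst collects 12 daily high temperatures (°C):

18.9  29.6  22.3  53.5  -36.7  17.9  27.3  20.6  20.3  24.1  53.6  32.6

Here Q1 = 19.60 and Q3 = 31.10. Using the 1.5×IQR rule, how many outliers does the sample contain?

IQR = 11.50; fences at 19.60 − 17.25 = 2.35 and 31.10 + 17.25 = 48.35.
Outside the cutoffs: -36.7, 53.5, 53.6.

3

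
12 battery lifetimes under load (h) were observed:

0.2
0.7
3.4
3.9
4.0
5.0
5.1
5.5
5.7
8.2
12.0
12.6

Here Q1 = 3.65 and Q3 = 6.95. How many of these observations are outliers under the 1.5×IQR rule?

IQR = 3.30; fences at 3.65 − 4.95 = -1.30 and 6.95 + 4.95 = 11.90.
Outside the cutoffs: 12.0, 12.6.

2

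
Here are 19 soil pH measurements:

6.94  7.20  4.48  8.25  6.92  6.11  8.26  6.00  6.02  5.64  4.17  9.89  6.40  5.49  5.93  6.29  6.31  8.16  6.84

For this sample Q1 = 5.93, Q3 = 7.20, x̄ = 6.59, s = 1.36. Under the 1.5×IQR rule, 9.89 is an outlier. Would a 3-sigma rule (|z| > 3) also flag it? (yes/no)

z = (9.89 − 6.59) / 1.36 = 2.43.
|z| = 2.43 ≤ 3.

no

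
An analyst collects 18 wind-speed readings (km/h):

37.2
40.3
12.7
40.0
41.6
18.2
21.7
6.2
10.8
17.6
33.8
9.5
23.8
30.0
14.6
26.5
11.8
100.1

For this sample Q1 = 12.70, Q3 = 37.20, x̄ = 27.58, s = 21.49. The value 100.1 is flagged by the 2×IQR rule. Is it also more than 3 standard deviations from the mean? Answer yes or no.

z = (100.1 − 27.58) / 21.49 = 3.37.
|z| = 3.37 > 3.

yes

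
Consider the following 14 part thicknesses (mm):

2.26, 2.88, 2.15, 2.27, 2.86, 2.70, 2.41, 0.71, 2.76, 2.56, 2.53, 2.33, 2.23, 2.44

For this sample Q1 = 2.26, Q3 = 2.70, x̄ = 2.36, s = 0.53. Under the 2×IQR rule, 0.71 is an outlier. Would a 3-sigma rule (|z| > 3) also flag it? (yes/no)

yes

z = (0.71 − 2.36) / 0.53 = -3.11.
|z| = 3.11 > 3.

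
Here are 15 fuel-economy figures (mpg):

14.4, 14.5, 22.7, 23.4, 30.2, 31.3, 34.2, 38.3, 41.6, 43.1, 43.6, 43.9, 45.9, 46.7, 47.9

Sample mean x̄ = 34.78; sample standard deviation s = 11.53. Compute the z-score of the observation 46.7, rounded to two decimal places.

z = (46.7 − 34.78) / 11.53 = 1.03.

1.03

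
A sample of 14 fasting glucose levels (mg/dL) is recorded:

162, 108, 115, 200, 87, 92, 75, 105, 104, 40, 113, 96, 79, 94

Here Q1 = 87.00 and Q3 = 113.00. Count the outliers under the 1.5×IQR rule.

3

IQR = 26.00; fences at 87.00 − 39.00 = 48.00 and 113.00 + 39.00 = 152.00.
Outside the cutoffs: 40, 162, 200.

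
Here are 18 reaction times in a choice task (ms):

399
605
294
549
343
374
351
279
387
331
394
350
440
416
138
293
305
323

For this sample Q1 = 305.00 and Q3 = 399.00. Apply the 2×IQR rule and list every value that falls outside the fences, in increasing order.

605

IQR = Q3 − Q1 = 399.00 − 305.00 = 94.00.
Lower fence = Q1 − 2·IQR = 305.00 − 188.00 = 117.00.
Upper fence = Q3 + 2·IQR = 399.00 + 188.00 = 587.00.
605 > 587.00 → outlier.
All remaining values lie within [117.00, 587.00].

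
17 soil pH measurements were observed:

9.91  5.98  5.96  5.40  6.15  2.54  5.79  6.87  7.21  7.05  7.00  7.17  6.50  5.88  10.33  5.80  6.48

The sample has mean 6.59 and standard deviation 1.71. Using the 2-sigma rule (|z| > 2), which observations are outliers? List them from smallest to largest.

2.54, 10.33

Cutoffs at x̄ ± 2s: 6.59 ± 2·1.71 = [3.17, 10.01].
2.54: z = -2.37, |z| > 2 → outlier.
10.33: z = 2.19, |z| > 2 → outlier.
Every other value lies within [3.17, 10.01].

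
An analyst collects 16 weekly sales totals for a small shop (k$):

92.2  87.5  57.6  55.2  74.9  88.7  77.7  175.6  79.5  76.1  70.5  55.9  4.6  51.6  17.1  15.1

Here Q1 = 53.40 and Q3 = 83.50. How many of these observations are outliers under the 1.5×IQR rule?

IQR = 30.10; fences at 53.40 − 45.15 = 8.25 and 83.50 + 45.15 = 128.65.
Outside the cutoffs: 4.6, 175.6.

2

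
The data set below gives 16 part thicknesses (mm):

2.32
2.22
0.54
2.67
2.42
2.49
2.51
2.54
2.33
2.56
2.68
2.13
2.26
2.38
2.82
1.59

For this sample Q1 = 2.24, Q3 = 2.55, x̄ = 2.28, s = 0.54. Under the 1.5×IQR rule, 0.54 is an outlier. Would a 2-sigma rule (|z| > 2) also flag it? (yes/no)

yes

z = (0.54 − 2.28) / 0.54 = -3.22.
|z| = 3.22 > 2.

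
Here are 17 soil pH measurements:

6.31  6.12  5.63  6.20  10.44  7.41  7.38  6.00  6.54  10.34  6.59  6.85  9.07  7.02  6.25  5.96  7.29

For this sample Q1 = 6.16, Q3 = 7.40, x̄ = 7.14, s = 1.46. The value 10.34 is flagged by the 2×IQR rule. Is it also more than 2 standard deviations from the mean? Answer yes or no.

z = (10.34 − 7.14) / 1.46 = 2.19.
|z| = 2.19 > 2.

yes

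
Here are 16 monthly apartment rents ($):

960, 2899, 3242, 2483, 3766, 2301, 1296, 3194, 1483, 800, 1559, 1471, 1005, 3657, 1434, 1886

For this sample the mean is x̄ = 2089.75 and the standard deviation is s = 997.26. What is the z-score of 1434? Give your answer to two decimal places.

z = (1434 − 2089.75) / 997.26 = -0.66.

-0.66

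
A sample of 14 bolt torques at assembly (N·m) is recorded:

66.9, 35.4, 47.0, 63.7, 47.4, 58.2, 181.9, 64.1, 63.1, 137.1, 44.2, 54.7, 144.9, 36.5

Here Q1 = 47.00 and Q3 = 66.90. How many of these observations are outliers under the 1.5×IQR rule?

3

IQR = 19.90; fences at 47.00 − 29.85 = 17.15 and 66.90 + 29.85 = 96.75.
Outside the cutoffs: 137.1, 144.9, 181.9.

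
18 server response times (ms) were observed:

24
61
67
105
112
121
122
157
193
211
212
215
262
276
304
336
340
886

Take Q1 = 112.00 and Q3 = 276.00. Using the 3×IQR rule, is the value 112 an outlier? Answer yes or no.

no

IQR = Q3 − Q1 = 276.00 − 112.00 = 164.00.
Lower fence = Q1 − 3·IQR = 112.00 − 492.00 = -380.00.
Upper fence = Q3 + 3·IQR = 276.00 + 492.00 = 768.00.
112 lies within [-380.00, 768.00].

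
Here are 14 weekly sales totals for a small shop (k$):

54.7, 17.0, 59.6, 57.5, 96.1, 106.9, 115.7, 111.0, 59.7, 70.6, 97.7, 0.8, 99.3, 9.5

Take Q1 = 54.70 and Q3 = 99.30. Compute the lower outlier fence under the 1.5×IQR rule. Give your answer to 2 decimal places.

IQR = Q3 − Q1 = 99.30 − 54.70 = 44.60.
Lower fence = Q1 − 1.5·IQR = 54.70 − 66.90 = -12.20.
Upper fence = Q3 + 1.5·IQR = 99.30 + 66.90 = 166.20.

-12.20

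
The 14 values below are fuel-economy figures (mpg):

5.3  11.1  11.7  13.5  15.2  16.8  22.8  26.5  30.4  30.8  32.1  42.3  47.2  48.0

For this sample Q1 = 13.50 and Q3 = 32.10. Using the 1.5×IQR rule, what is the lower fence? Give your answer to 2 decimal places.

IQR = Q3 − Q1 = 32.10 − 13.50 = 18.60.
Lower fence = Q1 − 1.5·IQR = 13.50 − 27.90 = -14.40.
Upper fence = Q3 + 1.5·IQR = 32.10 + 27.90 = 60.00.

-14.40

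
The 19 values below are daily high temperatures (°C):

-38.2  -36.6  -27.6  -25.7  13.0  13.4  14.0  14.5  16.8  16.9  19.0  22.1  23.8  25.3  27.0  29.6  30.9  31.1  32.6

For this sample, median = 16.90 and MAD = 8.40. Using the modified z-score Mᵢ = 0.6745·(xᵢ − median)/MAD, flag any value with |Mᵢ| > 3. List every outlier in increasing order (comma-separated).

|Mᵢ| > 3 ⇔ |xᵢ − 16.90| > 3·8.40/0.6745 = 37.36.
So outliers lie outside [-20.46, 54.26].
-38.2: M = -4.42 → outlier.
-36.6: M = -4.30 → outlier.
-27.6: M = -3.57 → outlier.
-25.7: M = -3.42 → outlier.

-38.2, -36.6, -27.6, -25.7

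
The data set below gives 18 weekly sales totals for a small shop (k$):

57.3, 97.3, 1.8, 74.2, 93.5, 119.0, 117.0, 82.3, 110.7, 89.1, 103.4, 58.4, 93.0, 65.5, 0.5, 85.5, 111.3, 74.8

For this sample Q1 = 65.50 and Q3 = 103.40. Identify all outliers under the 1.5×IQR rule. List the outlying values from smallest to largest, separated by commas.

IQR = Q3 − Q1 = 103.40 − 65.50 = 37.90.
Lower fence = Q1 − 1.5·IQR = 65.50 − 56.85 = 8.65.
Upper fence = Q3 + 1.5·IQR = 103.40 + 56.85 = 160.25.
0.5 < 8.65 → outlier.
1.8 < 8.65 → outlier.
All remaining values lie within [8.65, 160.25].

0.5, 1.8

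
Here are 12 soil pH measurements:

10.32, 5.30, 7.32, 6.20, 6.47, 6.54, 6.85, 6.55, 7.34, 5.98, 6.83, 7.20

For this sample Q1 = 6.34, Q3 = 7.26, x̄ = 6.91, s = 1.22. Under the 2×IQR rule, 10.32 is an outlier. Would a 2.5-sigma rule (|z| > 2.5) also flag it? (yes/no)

z = (10.32 − 6.91) / 1.22 = 2.80.
|z| = 2.80 > 2.5.

yes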